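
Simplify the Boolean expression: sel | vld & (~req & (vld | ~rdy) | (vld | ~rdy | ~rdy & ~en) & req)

sel | vld

sel | vld & (~req & (vld | ~rdy) | (vld | ~rdy | ~rdy & ~en) & req)
= sel | vld & (~req & (vld | ~rdy) | (vld | ~rdy) & req)   [absorption]
= sel | vld & (vld | ~rdy)   [distribution]
= sel | vld   [absorption]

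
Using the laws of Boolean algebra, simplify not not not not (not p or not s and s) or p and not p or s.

not not not not (not p or not s and s) or p and not p or s
= not not (not p or not s and s) or p and not p or s   — double negation
= not not not p or p and not p or s   — complement / identity
= not p or p and not p or s   — double negation
= not p or s   — complement / identity

not p or s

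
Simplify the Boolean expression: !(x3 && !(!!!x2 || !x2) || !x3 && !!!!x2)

!x2

!(x3 && !(!!!x2 || !x2) || !x3 && !!!!x2)
= !(x3 && !(!!!x2 || !x2) || !x3 && !!x2)   (double negation)
= !(x3 && !(!x2 || !x2) || !x3 && !!x2)   (double negation)
= !(x3 && !!x2 || !x3 && !!x2)   (idempotence)
= !!!x2   (distribution)
= !x2   (double negation)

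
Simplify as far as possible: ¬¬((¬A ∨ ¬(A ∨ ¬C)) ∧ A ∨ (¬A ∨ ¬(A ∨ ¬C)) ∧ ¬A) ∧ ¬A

¬¬((¬A ∨ ¬(A ∨ ¬C)) ∧ A ∨ (¬A ∨ ¬(A ∨ ¬C)) ∧ ¬A) ∧ ¬A
= ¬¬(¬A ∨ ¬(A ∨ ¬C)) ∧ ¬A   (distribution)
= ¬(A ∧ (A ∨ ¬C)) ∧ ¬A   (De Morgan)
= ¬A ∧ ¬A   (absorption)
= ¬A   (idempotence)

¬A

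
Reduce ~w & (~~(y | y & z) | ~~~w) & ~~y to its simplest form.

~w & y

~w & (~~(y | y & z) | ~~~w) & ~~y
= ~w & (~~(y | y & z) | ~w) & ~~y   — double negation
= ~w & (~~y | ~w) & ~~y   — absorption
= ~w & ~~y   — absorption
= ~w & y   — double negation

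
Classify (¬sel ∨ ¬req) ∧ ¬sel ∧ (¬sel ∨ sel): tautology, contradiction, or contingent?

contingent

(¬sel ∨ ¬req) ∧ ¬sel ∧ (¬sel ∨ sel)
= ¬sel ∧ (¬sel ∨ sel)   (absorption)
= ¬sel   (complement / identity)
This depends on sel, so it is not a constant.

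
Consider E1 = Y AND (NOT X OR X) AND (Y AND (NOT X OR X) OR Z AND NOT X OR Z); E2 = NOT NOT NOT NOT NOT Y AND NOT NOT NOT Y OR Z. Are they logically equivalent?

No

E1: Y AND (NOT X OR X) AND (Y AND (NOT X OR X) OR Z AND NOT X OR Z)
    = Y AND (NOT X OR X) AND (Y AND (NOT X OR X) OR Z)   [absorption]
    = Y AND (NOT X OR X)   [absorption]
    = Y   [complement / identity]
E2: NOT NOT NOT NOT NOT Y AND NOT NOT NOT Y OR Z
    = NOT NOT NOT Y AND NOT NOT NOT Y OR Z   [double negation]
    = NOT NOT NOT Y OR Z   [idempotence]
    = NOT Y OR Z   [double negation]
These differ: at X=0, Y=0, Z=0, E1 = 0 but E2 = 1.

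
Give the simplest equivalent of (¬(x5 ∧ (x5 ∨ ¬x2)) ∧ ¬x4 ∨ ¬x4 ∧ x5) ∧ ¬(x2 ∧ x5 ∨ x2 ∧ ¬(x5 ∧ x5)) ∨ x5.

(¬(x5 ∧ (x5 ∨ ¬x2)) ∧ ¬x4 ∨ ¬x4 ∧ x5) ∧ ¬(x2 ∧ x5 ∨ x2 ∧ ¬(x5 ∧ x5)) ∨ x5
= (¬(x5 ∧ (x5 ∨ ¬x2)) ∧ ¬x4 ∨ ¬x4 ∧ x5) ∧ ¬(x2 ∧ x5 ∨ x2 ∧ ¬x5) ∨ x5   (idempotence)
= (¬x5 ∧ ¬x4 ∨ ¬x4 ∧ x5) ∧ ¬(x2 ∧ x5 ∨ x2 ∧ ¬x5) ∨ x5   (absorption)
= (¬x5 ∧ ¬x4 ∨ ¬x4 ∧ x5) ∧ ¬x2 ∨ x5   (distribution)
= ¬x4 ∧ ¬x2 ∨ x5   (distribution)

¬x4 ∧ ¬x2 ∨ x5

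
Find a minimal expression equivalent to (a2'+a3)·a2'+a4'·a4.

a2'

(a2'+a3)·a2'+a4'·a4
= a2'+a4'·a4   — absorption
= a2'   — complement / identity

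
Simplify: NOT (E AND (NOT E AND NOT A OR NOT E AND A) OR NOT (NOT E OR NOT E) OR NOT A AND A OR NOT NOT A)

NOT (E AND (NOT E AND NOT A OR NOT E AND A) OR NOT (NOT E OR NOT E) OR NOT A AND A OR NOT NOT A)
= NOT (E AND NOT E OR NOT (NOT E OR NOT E) OR NOT A AND A OR NOT NOT A)   [distribution]
= NOT (E AND NOT E OR NOT (NOT E OR NOT E) OR NOT NOT A)   [complement / identity]
= NOT (E AND NOT E OR NOT NOT E OR NOT NOT A)   [idempotence]
= NOT (NOT NOT E OR NOT NOT A)   [complement / identity]
= NOT E AND NOT A   [De Morgan]

NOT E AND NOT A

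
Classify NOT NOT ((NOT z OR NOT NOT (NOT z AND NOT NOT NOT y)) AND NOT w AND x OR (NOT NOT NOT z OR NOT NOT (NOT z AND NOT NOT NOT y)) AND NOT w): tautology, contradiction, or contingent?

contingent

NOT NOT ((NOT z OR NOT NOT (NOT z AND NOT NOT NOT y)) AND NOT w AND x OR (NOT NOT NOT z OR NOT NOT (NOT z AND NOT NOT NOT y)) AND NOT w)
= NOT NOT ((NOT z OR NOT NOT (NOT z AND NOT NOT NOT y)) AND NOT w AND x OR (NOT z OR NOT NOT (NOT z AND NOT NOT NOT y)) AND NOT w)   (double negation)
= NOT NOT ((NOT z OR NOT NOT (NOT z AND NOT NOT NOT y)) AND NOT w)   (absorption)
= NOT NOT ((NOT z OR NOT NOT (NOT z AND NOT y)) AND NOT w)   (double negation)
= NOT NOT ((NOT z OR NOT z AND NOT y) AND NOT w)   (double negation)
= (NOT z OR NOT z AND NOT y) AND NOT w   (double negation)
= NOT z AND NOT w   (absorption)
This depends on w, z, so it is not a constant.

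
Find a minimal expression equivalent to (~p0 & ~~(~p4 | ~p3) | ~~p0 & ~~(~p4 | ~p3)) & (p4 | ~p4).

~p4 | ~p3

(~p0 & ~~(~p4 | ~p3) | ~~p0 & ~~(~p4 | ~p3)) & (p4 | ~p4)
= (~p0 & ~~(~p4 | ~p3) | p0 & ~~(~p4 | ~p3)) & (p4 | ~p4)   [double negation]
= ~~(~p4 | ~p3) & (p4 | ~p4)   [distribution]
= (~p4 | ~p3) & (p4 | ~p4)   [double negation]
= ~p4 | ~p3   [complement / identity]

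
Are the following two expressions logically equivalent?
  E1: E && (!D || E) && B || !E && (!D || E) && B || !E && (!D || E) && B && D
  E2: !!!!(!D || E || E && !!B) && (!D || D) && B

Yes

E1: E && (!D || E) && B || !E && (!D || E) && B || !E && (!D || E) && B && D
    = E && (!D || E) && B || !E && (!D || E) && B   [absorption]
    = (!D || E) && B   [distribution]
E2: !!!!(!D || E || E && !!B) && (!D || D) && B
    = !!!!(!D || E || E && B) && (!D || D) && B   [double negation]
    = !!!!(!D || E || E && B) && B   [complement / identity]
    = !!!!(!D || E) && B   [absorption]
    = !!(!D || E) && B   [double negation]
    = (!D || E) && B   [double negation]
Both reduce to (!D || E) && B, so they are equivalent.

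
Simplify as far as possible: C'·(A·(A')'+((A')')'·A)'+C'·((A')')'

C'·(A·(A')'+((A')')'·A)'+C'·((A')')'
= C'·(A·(A')'+((A')')'·A)'+C'·A'   (double negation)
= C'·(A·A+((A')')'·A)'+C'·A'   (double negation)
= C'·(A·A+A'·A)'+C'·A'   (double negation)
= C'·A'+C'·A'   (distribution)
= C'·A'   (idempotence)

C'·A'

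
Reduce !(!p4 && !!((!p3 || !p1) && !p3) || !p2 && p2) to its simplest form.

!(!p4 && !!((!p3 || !p1) && !p3) || !p2 && p2)
= !(!p4 && !!((!p3 || !p1) && !p3))
= p4 || !((!p3 || !p1) && !p3)
= p4 || !!p3
= p4 || p3

p4 || p3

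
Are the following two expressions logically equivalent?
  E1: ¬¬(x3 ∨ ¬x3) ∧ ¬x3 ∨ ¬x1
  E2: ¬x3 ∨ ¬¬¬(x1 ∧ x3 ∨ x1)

Yes

E1: ¬¬(x3 ∨ ¬x3) ∧ ¬x3 ∨ ¬x1
    = (x3 ∨ ¬x3) ∧ ¬x3 ∨ ¬x1   [double negation]
    = ¬x3 ∨ ¬x1   [complement / identity]
E2: ¬x3 ∨ ¬¬¬(x1 ∧ x3 ∨ x1)
    = ¬x3 ∨ ¬(x1 ∧ x3 ∨ x1)   [double negation]
    = ¬x3 ∨ ¬x1   [absorption]
Both reduce to ¬x3 ∨ ¬x1, so they are equivalent.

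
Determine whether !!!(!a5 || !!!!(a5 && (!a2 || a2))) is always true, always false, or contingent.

always false

!!!(!a5 || !!!!(a5 && (!a2 || a2)))
= !!!(!a5 || !!!!a5)
= !(!a5 || !!!!a5)
= !(!a5 || !!a5)
= a5 && !a5
= false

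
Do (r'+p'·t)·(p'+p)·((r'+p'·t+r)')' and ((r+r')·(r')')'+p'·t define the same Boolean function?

E1: (r'+p'·t)·(p'+p)·((r'+p'·t+r)')'
    = (r'+p'·t)·(p'+p)·(r'+p'·t+r)   — double negation
    = (r'+p'·t)·(r'+p'·t+r)   — complement / identity
    = r'+p'·t   — absorption
E2: ((r+r')·(r')')'+p'·t
    = ((r')')'+p'·t   — complement / identity
    = r'+p'·t   — double negation
Both reduce to r'+p'·t, so they are equivalent.

Yes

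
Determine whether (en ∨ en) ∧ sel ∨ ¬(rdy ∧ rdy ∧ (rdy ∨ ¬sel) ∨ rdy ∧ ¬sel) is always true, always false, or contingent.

(en ∨ en) ∧ sel ∨ ¬(rdy ∧ rdy ∧ (rdy ∨ ¬sel) ∨ rdy ∧ ¬sel)
= en ∧ sel ∨ ¬(rdy ∧ rdy ∧ (rdy ∨ ¬sel) ∨ rdy ∧ ¬sel)   (idempotence)
= en ∧ sel ∨ ¬(rdy ∧ rdy ∨ rdy ∧ ¬sel)   (absorption)
= en ∧ sel ∨ ¬((rdy ∨ ¬sel) ∧ rdy)   (distribution)
= en ∧ sel ∨ ¬rdy   (absorption)
This depends on en, rdy, sel, so it is not a constant.

contingent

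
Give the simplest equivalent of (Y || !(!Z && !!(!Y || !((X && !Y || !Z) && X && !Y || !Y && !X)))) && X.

(Y || Z) && X

(Y || !(!Z && !!(!Y || !((X && !Y || !Z) && X && !Y || !Y && !X)))) && X
= (Y || !(!Z && !(Y && ((X && !Y || !Z) && X && !Y || !Y && !X)))) && X
= (Y || !(!Z && !(Y && (X && !Y || !Y && !X)))) && X
= (Y || Z || Y && (X && !Y || !Y && !X)) && X
= (Y || Z || Y && !Y) && X
= (Y || Z) && X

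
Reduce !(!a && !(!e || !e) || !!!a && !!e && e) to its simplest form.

!(!a && !(!e || !e) || !!!a && !!e && e)
= !(!a && !!e || !!!a && !!e && e)   (idempotence)
= !(!a && !!e || !a && !!e && e)   (double negation)
= !(!a && !!e)   (absorption)
= a || !e   (De Morgan)

a || !e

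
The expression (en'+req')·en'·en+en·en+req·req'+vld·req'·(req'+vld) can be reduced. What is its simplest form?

en+vld·req'

(en'+req')·en'·en+en·en+req·req'+vld·req'·(req'+vld)
= en'·en+en·en+req·req'+vld·req'·(req'+vld)
= en+req·req'+vld·req'·(req'+vld)
= en+req·req'+vld·req'
= en+vld·req'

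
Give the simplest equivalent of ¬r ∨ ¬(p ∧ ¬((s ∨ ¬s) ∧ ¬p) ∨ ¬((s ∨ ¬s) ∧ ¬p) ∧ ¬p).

¬r ∨ ¬p

¬r ∨ ¬(p ∧ ¬((s ∨ ¬s) ∧ ¬p) ∨ ¬((s ∨ ¬s) ∧ ¬p) ∧ ¬p)
= ¬r ∨ ¬¬((s ∨ ¬s) ∧ ¬p)   (distribution)
= ¬r ∨ ¬¬¬p   (complement / identity)
= ¬r ∨ ¬p   (double negation)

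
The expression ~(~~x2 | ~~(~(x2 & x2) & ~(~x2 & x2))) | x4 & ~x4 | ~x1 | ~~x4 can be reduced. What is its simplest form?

~(~~x2 | ~~(~(x2 & x2) & ~(~x2 & x2))) | x4 & ~x4 | ~x1 | ~~x4
= ~(~~x2 | ~(x2 & x2 | ~x2 & x2)) | x4 & ~x4 | ~x1 | ~~x4   (De Morgan)
= ~x2 & (x2 & x2 | ~x2 & x2) | x4 & ~x4 | ~x1 | ~~x4   (De Morgan)
= ~x2 & (x2 & x2 | ~x2 & x2) | x4 & ~x4 | ~x1 | x4   (double negation)
= ~x2 & x2 | x4 & ~x4 | ~x1 | x4   (distribution)
= x4 & ~x4 | ~x1 | x4   (complement / identity)
= ~x1 | x4   (complement / identity)

~x1 | x4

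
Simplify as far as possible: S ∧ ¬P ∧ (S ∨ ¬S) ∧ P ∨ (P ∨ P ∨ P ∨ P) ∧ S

S ∧ ¬P ∧ (S ∨ ¬S) ∧ P ∨ (P ∨ P ∨ P ∨ P) ∧ S
= S ∧ ¬P ∧ P ∨ (P ∨ P ∨ P ∨ P) ∧ S   (complement / identity)
= S ∧ ¬P ∧ P ∨ (P ∨ P) ∧ S   (idempotence)
= S ∧ ¬P ∧ P ∨ P ∧ S   (idempotence)
= P ∧ (S ∧ ¬P ∨ S)   (distribution)
= P ∧ S   (absorption)

P ∧ S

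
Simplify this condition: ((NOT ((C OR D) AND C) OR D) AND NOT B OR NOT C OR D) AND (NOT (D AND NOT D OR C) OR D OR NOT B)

NOT C OR D

((NOT ((C OR D) AND C) OR D) AND NOT B OR NOT C OR D) AND (NOT (D AND NOT D OR C) OR D OR NOT B)
= ((NOT C OR D) AND NOT B OR NOT C OR D) AND (NOT (D AND NOT D OR C) OR D OR NOT B)   [absorption]
= ((NOT C OR D) AND NOT B OR NOT C OR D) AND (NOT C OR D OR NOT B)   [complement / identity]
= (NOT C OR D) AND (NOT C OR D OR NOT B)   [absorption]
= NOT C OR D   [absorption]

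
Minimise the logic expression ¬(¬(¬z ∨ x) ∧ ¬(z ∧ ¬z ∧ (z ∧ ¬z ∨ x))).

¬z ∨ x

¬(¬(¬z ∨ x) ∧ ¬(z ∧ ¬z ∧ (z ∧ ¬z ∨ x)))
= ¬z ∨ x ∨ z ∧ ¬z ∧ (z ∧ ¬z ∨ x)   (De Morgan)
= ¬z ∨ x ∨ z ∧ ¬z   (absorption)
= ¬z ∨ x   (complement / identity)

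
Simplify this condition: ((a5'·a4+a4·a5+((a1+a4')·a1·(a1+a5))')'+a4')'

((a5'·a4+a4·a5+((a1+a4')·a1·(a1+a5))')'+a4')'
= ((a4+((a1+a4')·a1·(a1+a5))')'+a4')'   — distribution
= ((a4+((a1+a4')·a1)')'+a4')'   — absorption
= ((a4+a1')'+a4')'   — absorption
= (a4+a1')·a4   — De Morgan
= a4   — absorption

a4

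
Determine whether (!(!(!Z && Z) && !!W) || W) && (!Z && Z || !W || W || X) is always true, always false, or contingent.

always true

(!(!(!Z && Z) && !!W) || W) && (!Z && Z || !W || W || X)
= (!Z && Z || !W || W) && (!Z && Z || !W || W || X)
= !Z && Z || !W || W
= !W || W
= true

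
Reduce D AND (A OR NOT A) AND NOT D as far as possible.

D AND (A OR NOT A) AND NOT D
= D AND NOT D   [complement / identity]
= FALSE   [complement]

FALSE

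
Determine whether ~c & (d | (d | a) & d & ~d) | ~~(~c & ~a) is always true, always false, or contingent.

~c & (d | (d | a) & d & ~d) | ~~(~c & ~a)
= ~c & (d | d & ~d) | ~~(~c & ~a)   [absorption]
= ~c & d | ~~(~c & ~a)   [complement / identity]
= ~c & d | ~c & ~a   [double negation]
= ~c & (d | ~a)   [distribution]
This depends on a, c, d, so it is not a constant.

contingent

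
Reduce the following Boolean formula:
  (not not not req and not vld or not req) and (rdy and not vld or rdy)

(not not not req and not vld or not req) and (rdy and not vld or rdy)
= (not not not req and not vld or not req) and rdy   — absorption
= (not req and not vld or not req) and rdy   — double negation
= not req and rdy   — absorption

not req and rdy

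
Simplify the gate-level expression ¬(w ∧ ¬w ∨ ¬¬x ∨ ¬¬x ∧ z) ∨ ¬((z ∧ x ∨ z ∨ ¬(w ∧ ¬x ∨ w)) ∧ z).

¬x ∨ ¬z

¬(w ∧ ¬w ∨ ¬¬x ∨ ¬¬x ∧ z) ∨ ¬((z ∧ x ∨ z ∨ ¬(w ∧ ¬x ∨ w)) ∧ z)
= ¬(w ∧ ¬w ∨ ¬¬x) ∨ ¬((z ∧ x ∨ z ∨ ¬(w ∧ ¬x ∨ w)) ∧ z)   [absorption]
= ¬(w ∧ ¬w ∨ ¬¬x) ∨ ¬((z ∧ x ∨ z ∨ ¬w) ∧ z)   [absorption]
= ¬(w ∧ ¬w ∨ ¬¬x) ∨ ¬((z ∨ ¬w) ∧ z)   [absorption]
= ¬¬¬x ∨ ¬((z ∨ ¬w) ∧ z)   [complement / identity]
= ¬¬¬x ∨ ¬z   [absorption]
= ¬x ∨ ¬z   [double negation]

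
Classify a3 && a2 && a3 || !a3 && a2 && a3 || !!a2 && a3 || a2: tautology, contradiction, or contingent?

contingent

a3 && a2 && a3 || !a3 && a2 && a3 || !!a2 && a3 || a2
= a2 && a3 || !!a2 && a3 || a2   [distribution]
= a2 && a3 || a2 && a3 || a2   [double negation]
= a2 && a3 || a2   [absorption]
= a2   [absorption]
This depends on a2, so it is not a constant.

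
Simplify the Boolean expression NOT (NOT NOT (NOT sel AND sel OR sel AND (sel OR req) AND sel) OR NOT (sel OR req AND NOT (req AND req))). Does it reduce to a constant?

NOT (NOT NOT (NOT sel AND sel OR sel AND (sel OR req) AND sel) OR NOT (sel OR req AND NOT (req AND req)))
= NOT (NOT NOT (NOT sel AND sel OR sel AND sel) OR NOT (sel OR req AND NOT (req AND req)))   [absorption]
= NOT (NOT NOT sel OR NOT (sel OR req AND NOT (req AND req)))   [distribution]
= NOT sel AND (sel OR req AND NOT (req AND req))   [De Morgan]
= NOT sel AND (sel OR req AND NOT req)   [idempotence]
= NOT sel AND sel   [complement / identity]
= FALSE   [complement]

FALSE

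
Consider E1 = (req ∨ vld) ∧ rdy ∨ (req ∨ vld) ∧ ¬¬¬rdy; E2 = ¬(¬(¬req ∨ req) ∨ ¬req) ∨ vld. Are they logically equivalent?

Yes

E1: (req ∨ vld) ∧ rdy ∨ (req ∨ vld) ∧ ¬¬¬rdy
    = (req ∨ vld) ∧ rdy ∨ (req ∨ vld) ∧ ¬rdy   (double negation)
    = req ∨ vld   (distribution)
E2: ¬(¬(¬req ∨ req) ∨ ¬req) ∨ vld
    = (¬req ∨ req) ∧ req ∨ vld   (De Morgan)
    = req ∨ vld   (complement / identity)
Both reduce to req ∨ vld, so they are equivalent.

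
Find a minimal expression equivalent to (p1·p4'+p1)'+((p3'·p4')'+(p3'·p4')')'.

(p1·p4'+p1)'+((p3'·p4')'+(p3'·p4')')'
= (p1·p4'+p1)'+p3'·p4'·p3'·p4'
= p1'+p3'·p4'·p3'·p4'
= p1'+p3'·p4'

p1'+p3'·p4'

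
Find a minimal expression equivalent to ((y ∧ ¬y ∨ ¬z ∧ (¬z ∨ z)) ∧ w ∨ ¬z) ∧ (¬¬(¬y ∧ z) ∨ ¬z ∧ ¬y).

((y ∧ ¬y ∨ ¬z ∧ (¬z ∨ z)) ∧ w ∨ ¬z) ∧ (¬¬(¬y ∧ z) ∨ ¬z ∧ ¬y)
= ((y ∧ ¬y ∨ ¬z ∧ (¬z ∨ z)) ∧ w ∨ ¬z) ∧ (¬y ∧ z ∨ ¬z ∧ ¬y)   — double negation
= ((y ∧ ¬y ∨ ¬z) ∧ w ∨ ¬z) ∧ (¬y ∧ z ∨ ¬z ∧ ¬y)   — complement / identity
= ((y ∧ ¬y ∨ ¬z) ∧ w ∨ ¬z) ∧ ¬y   — distribution
= (¬z ∧ w ∨ ¬z) ∧ ¬y   — complement / identity
= ¬z ∧ ¬y   — absorption

¬z ∧ ¬y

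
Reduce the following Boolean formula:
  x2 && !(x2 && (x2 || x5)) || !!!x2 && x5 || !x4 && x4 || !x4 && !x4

x2 && !(x2 && (x2 || x5)) || !!!x2 && x5 || !x4 && x4 || !x4 && !x4
= x2 && !(x2 && (x2 || x5)) || !!!x2 && x5 || !x4   (distribution)
= x2 && !x2 || !!!x2 && x5 || !x4   (absorption)
= !!!x2 && x5 || !x4   (complement / identity)
= !x2 && x5 || !x4   (double negation)

!x2 && x5 || !x4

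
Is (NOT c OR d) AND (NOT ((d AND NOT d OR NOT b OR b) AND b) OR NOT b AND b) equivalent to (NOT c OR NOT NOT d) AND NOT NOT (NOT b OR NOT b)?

E1: (NOT c OR d) AND (NOT ((d AND NOT d OR NOT b OR b) AND b) OR NOT b AND b)
    = (NOT c OR d) AND NOT ((d AND NOT d OR NOT b OR b) AND b)   (complement / identity)
    = (NOT c OR d) AND NOT ((NOT b OR b) AND b)   (complement / identity)
    = (NOT c OR d) AND NOT b   (complement / identity)
E2: (NOT c OR NOT NOT d) AND NOT NOT (NOT b OR NOT b)
    = (NOT c OR NOT NOT d) AND NOT (b AND b)   (De Morgan)
    = (NOT c OR NOT NOT d) AND NOT b   (idempotence)
    = (NOT c OR d) AND NOT b   (double negation)
Both reduce to (NOT c OR d) AND NOT b, so they are equivalent.

Yes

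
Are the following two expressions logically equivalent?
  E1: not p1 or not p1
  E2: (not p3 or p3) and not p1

Yes

E1: not p1 or not p1
    = not p1   (idempotence)
E2: (not p3 or p3) and not p1
    = not p1   (complement / identity)
Both reduce to not p1, so they are equivalent.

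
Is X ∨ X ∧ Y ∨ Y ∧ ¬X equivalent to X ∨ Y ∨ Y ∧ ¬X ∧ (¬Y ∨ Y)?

E1: X ∨ X ∧ Y ∨ Y ∧ ¬X
    = X ∨ Y   (distribution)
E2: X ∨ Y ∨ Y ∧ ¬X ∧ (¬Y ∨ Y)
    = X ∨ Y ∨ Y ∧ ¬X   (complement / identity)
    = X ∨ Y   (absorption)
Both reduce to X ∨ Y, so they are equivalent.

Yes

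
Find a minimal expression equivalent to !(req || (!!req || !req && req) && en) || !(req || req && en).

!req

!(req || (!!req || !req && req) && en) || !(req || req && en)
= !(req || !!req && en) || !(req || req && en)
= !(req || req && en) || !(req || req && en)
= !(req || req && en)
= !req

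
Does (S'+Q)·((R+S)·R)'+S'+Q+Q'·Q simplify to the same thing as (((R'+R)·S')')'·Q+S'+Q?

Yes

E1: (S'+Q)·((R+S)·R)'+S'+Q+Q'·Q
    = (S'+Q)·R'+S'+Q+Q'·Q   — absorption
    = (S'+Q)·R'+S'+Q   — complement / identity
    = S'+Q   — absorption
E2: (((R'+R)·S')')'·Q+S'+Q
    = ((S')')'·Q+S'+Q   — complement / identity
    = S'·Q+S'+Q   — double negation
    = S'+Q   — absorption
Both reduce to S'+Q, so they are equivalent.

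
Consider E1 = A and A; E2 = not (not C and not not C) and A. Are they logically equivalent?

Yes

E1: A and A
    = A
E2: not (not C and not not C) and A
    = (C or not C) and A
    = A
Both reduce to A, so they are equivalent.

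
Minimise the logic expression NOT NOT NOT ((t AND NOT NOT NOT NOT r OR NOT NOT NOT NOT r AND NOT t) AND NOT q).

NOT r OR q

NOT NOT NOT ((t AND NOT NOT NOT NOT r OR NOT NOT NOT NOT r AND NOT t) AND NOT q)
= NOT NOT NOT (NOT NOT NOT NOT r AND NOT q)   (distribution)
= NOT NOT NOT (NOT NOT r AND NOT q)   (double negation)
= NOT (NOT NOT r AND NOT q)   (double negation)
= NOT r OR q   (De Morgan)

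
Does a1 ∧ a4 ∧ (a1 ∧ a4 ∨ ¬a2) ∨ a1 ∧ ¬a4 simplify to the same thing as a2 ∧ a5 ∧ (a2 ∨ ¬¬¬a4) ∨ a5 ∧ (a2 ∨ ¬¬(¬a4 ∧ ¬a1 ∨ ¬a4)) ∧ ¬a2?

No

E1: a1 ∧ a4 ∧ (a1 ∧ a4 ∨ ¬a2) ∨ a1 ∧ ¬a4
    = a1 ∧ a4 ∨ a1 ∧ ¬a4   [absorption]
    = a1   [distribution]
E2: a2 ∧ a5 ∧ (a2 ∨ ¬¬¬a4) ∨ a5 ∧ (a2 ∨ ¬¬(¬a4 ∧ ¬a1 ∨ ¬a4)) ∧ ¬a2
    = a2 ∧ a5 ∧ (a2 ∨ ¬¬¬a4) ∨ a5 ∧ (a2 ∨ ¬¬¬a4) ∧ ¬a2   [absorption]
    = a5 ∧ (a2 ∨ ¬¬¬a4)   [distribution]
    = a5 ∧ (a2 ∨ ¬a4)   [double negation]
These differ: at a1=1, a2=1, a4=0, a5=0, E1 = 1 but E2 = 0.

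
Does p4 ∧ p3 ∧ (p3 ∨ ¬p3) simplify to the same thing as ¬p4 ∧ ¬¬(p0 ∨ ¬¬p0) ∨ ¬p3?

No

E1: p4 ∧ p3 ∧ (p3 ∨ ¬p3)
    = p4 ∧ p3   — complement / identity
E2: ¬p4 ∧ ¬¬(p0 ∨ ¬¬p0) ∨ ¬p3
    = ¬p4 ∧ ¬¬(p0 ∨ p0) ∨ ¬p3   — double negation
    = ¬p4 ∧ ¬¬p0 ∨ ¬p3   — idempotence
    = ¬p4 ∧ p0 ∨ ¬p3   — double negation
These differ: at p0=0, p3=0, p4=0, E1 = 0 but E2 = 1.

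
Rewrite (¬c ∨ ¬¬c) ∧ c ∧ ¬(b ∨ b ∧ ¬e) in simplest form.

(¬c ∨ ¬¬c) ∧ c ∧ ¬(b ∨ b ∧ ¬e)
= (¬c ∨ c) ∧ c ∧ ¬(b ∨ b ∧ ¬e)   (double negation)
= c ∧ ¬(b ∨ b ∧ ¬e)   (complement / identity)
= c ∧ ¬b   (absorption)

c ∧ ¬b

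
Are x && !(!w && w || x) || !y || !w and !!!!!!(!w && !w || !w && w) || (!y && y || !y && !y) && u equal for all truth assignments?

E1: x && !(!w && w || x) || !y || !w
    = x && !x || !y || !w   (complement / identity)
    = !y || !w   (complement / identity)
E2: !!!!!!(!w && !w || !w && w) || (!y && y || !y && !y) && u
    = !!!!!!!w || (!y && y || !y && !y) && u   (distribution)
    = !!!!!!!w || !y && u   (distribution)
    = !!!!!w || !y && u   (double negation)
    = !!!w || !y && u   (double negation)
    = !w || !y && u   (double negation)
These differ: at u=0, w=1, x=0, y=0, E1 = 1 but E2 = 0.

No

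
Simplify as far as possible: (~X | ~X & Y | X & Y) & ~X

~X

(~X | ~X & Y | X & Y) & ~X
= (~X | Y) & ~X   [distribution]
= ~X   [absorption]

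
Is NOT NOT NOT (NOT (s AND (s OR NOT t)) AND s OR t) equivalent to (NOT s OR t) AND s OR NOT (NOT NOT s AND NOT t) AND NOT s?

E1: NOT NOT NOT (NOT (s AND (s OR NOT t)) AND s OR t)
    = NOT NOT NOT (NOT s AND s OR t)   — absorption
    = NOT NOT NOT t   — complement / identity
    = NOT t   — double negation
E2: (NOT s OR t) AND s OR NOT (NOT NOT s AND NOT t) AND NOT s
    = (NOT s OR t) AND s OR (NOT s OR t) AND NOT s   — De Morgan
    = NOT s OR t   — distribution
These differ: at s=1, t=1, E1 = 0 but E2 = 1.

No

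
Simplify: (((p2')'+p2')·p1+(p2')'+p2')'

0

(((p2')'+p2')·p1+(p2')'+p2')'
= ((p2')'+p2')'   [absorption]
= p2'·p2   [De Morgan]
= 0   [complement]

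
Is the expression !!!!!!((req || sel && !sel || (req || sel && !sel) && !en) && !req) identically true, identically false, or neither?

!!!!!!((req || sel && !sel || (req || sel && !sel) && !en) && !req)
= !!!!!!((req || sel && !sel) && !req)   — absorption
= !!!!((req || sel && !sel) && !req)   — double negation
= !!((req || sel && !sel) && !req)   — double negation
= !!(req && !req)   — complement / identity
= req && !req   — double negation
= false   — complement

identically false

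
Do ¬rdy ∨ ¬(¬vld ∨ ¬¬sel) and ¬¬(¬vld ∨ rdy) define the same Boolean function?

E1: ¬rdy ∨ ¬(¬vld ∨ ¬¬sel)
    = ¬rdy ∨ vld ∧ ¬sel   — De Morgan
E2: ¬¬(¬vld ∨ rdy)
    = ¬vld ∨ rdy   — double negation
These differ: at rdy=1, sel=1, vld=0, E1 = 0 but E2 = 1.

No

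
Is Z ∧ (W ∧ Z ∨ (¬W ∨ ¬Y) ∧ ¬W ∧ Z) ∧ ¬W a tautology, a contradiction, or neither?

Z ∧ (W ∧ Z ∨ (¬W ∨ ¬Y) ∧ ¬W ∧ Z) ∧ ¬W
= Z ∧ (W ∧ Z ∨ ¬W ∧ Z) ∧ ¬W   [absorption]
= Z ∧ Z ∧ ¬W   [distribution]
= Z ∧ ¬W   [idempotence]
This depends on W, Z, so it is not a constant.

neither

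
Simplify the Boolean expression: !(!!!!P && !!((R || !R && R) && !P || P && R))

!(!!!!P && !!((R || !R && R) && !P || P && R))
= !(!!!!P && !!(R && !P || P && R))   (complement / identity)
= !(!!P && !!(R && !P || P && R))   (double negation)
= !(!!P && !!R)   (distribution)
= !P || !R   (De Morgan)

!P || !R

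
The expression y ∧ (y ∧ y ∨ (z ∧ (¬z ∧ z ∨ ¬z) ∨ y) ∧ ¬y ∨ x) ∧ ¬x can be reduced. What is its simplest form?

y ∧ ¬x

y ∧ (y ∧ y ∨ (z ∧ (¬z ∧ z ∨ ¬z) ∨ y) ∧ ¬y ∨ x) ∧ ¬x
= y ∧ (y ∧ y ∨ (z ∧ ¬z ∨ y) ∧ ¬y ∨ x) ∧ ¬x   — complement / identity
= y ∧ (y ∧ y ∨ y ∧ ¬y ∨ x) ∧ ¬x   — complement / identity
= y ∧ (y ∨ x) ∧ ¬x   — distribution
= y ∧ ¬x   — absorption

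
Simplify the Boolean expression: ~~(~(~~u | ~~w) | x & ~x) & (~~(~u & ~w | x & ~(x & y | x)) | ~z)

~u & ~w

~~(~(~~u | ~~w) | x & ~x) & (~~(~u & ~w | x & ~(x & y | x)) | ~z)
= ~~(~(~~u | ~~w) | x & ~x) & (~u & ~w | x & ~(x & y | x) | ~z)   — double negation
= ~~(~u & ~w | x & ~x) & (~u & ~w | x & ~(x & y | x) | ~z)   — De Morgan
= (~u & ~w | x & ~x) & (~u & ~w | x & ~(x & y | x) | ~z)   — double negation
= (~u & ~w | x & ~x) & (~u & ~w | x & ~x | ~z)   — absorption
= ~u & ~w | x & ~x   — absorption
= ~u & ~w   — complement / identity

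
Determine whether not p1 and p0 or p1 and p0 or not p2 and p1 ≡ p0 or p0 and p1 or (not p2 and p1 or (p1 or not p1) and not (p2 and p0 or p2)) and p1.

Yes

E1: not p1 and p0 or p1 and p0 or not p2 and p1
    = p0 or not p2 and p1
E2: p0 or p0 and p1 or (not p2 and p1 or (p1 or not p1) and not (p2 and p0 or p2)) and p1
    = p0 or p0 and p1 or (not p2 and p1 or not (p2 and p0 or p2)) and p1
    = p0 or p0 and p1 or (not p2 and p1 or not p2) and p1
    = p0 or p0 and p1 or not p2 and p1
    = p0 or not p2 and p1
Both reduce to p0 or not p2 and p1, so they are equivalent.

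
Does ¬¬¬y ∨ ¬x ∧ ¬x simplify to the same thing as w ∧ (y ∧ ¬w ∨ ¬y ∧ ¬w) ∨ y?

No

E1: ¬¬¬y ∨ ¬x ∧ ¬x
    = ¬y ∨ ¬x ∧ ¬x
    = ¬y ∨ ¬x
E2: w ∧ (y ∧ ¬w ∨ ¬y ∧ ¬w) ∨ y
    = w ∧ ¬w ∨ y
    = y
These differ: at w=0, x=0, y=0, E1 = 1 but E2 = 0.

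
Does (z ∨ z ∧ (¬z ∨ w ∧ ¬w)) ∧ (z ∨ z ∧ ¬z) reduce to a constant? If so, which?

no

(z ∨ z ∧ (¬z ∨ w ∧ ¬w)) ∧ (z ∨ z ∧ ¬z)
= (z ∨ z ∧ ¬z) ∧ (z ∨ z ∧ ¬z)   [complement / identity]
= z ∧ z ∨ z ∧ ¬z   [distribution]
= z   [distribution]
This depends on z, so it is not a constant.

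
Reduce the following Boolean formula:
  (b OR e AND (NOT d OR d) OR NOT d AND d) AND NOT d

(b OR e AND (NOT d OR d) OR NOT d AND d) AND NOT d
= (b OR e OR NOT d AND d) AND NOT d   — complement / identity
= (b OR e) AND NOT d   — complement / identity

(b OR e) AND NOT d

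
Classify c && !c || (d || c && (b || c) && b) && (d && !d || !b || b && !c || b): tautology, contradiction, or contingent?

c && !c || (d || c && (b || c) && b) && (d && !d || !b || b && !c || b)
= c && !c || (d || c && (b || c) && b) && (!b || b && !c || b)   — complement / identity
= c && !c || (d || c && (b || c) && b) && (!b || b)   — absorption
= c && !c || d || c && (b || c) && b   — complement / identity
= c && !c || d || c && b   — absorption
= d || c && b   — complement / identity
This depends on b, c, d, so it is not a constant.

contingent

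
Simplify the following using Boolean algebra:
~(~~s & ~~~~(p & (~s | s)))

~(~~s & ~~~~(p & (~s | s)))
= ~(~~s & ~~(p & (~s | s)))   [double negation]
= ~(~~s & ~~p)   [complement / identity]
= ~s | ~p   [De Morgan]

~s | ~p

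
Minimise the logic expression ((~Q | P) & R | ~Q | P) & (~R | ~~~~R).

((~Q | P) & R | ~Q | P) & (~R | ~~~~R)
= (~Q | P) & (~R | ~~~~R)   [absorption]
= (~Q | P) & (~R | ~~R)   [double negation]
= (~Q | P) & (~R | R)   [double negation]
= ~Q | P   [complement / identity]

~Q | P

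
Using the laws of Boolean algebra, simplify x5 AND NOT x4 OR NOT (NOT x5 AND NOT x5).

x5

x5 AND NOT x4 OR NOT (NOT x5 AND NOT x5)
= x5 AND NOT x4 OR x5 OR x5   (De Morgan)
= x5 AND NOT x4 OR x5   (idempotence)
= x5   (absorption)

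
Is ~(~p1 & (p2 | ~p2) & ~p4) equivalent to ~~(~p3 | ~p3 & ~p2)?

No

E1: ~(~p1 & (p2 | ~p2) & ~p4)
    = ~(~p1 & ~p4)   — complement / identity
    = p1 | p4   — De Morgan
E2: ~~(~p3 | ~p3 & ~p2)
    = ~~~p3   — absorption
    = ~p3   — double negation
These differ: at p1=1, p2=1, p3=1, p4=1, E1 = 1 but E2 = 0.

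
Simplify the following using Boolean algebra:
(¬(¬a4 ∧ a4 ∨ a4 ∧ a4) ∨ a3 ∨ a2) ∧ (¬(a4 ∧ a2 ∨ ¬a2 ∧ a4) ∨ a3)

¬a4 ∨ a3

(¬(¬a4 ∧ a4 ∨ a4 ∧ a4) ∨ a3 ∨ a2) ∧ (¬(a4 ∧ a2 ∨ ¬a2 ∧ a4) ∨ a3)
= (¬a4 ∨ a3 ∨ a2) ∧ (¬(a4 ∧ a2 ∨ ¬a2 ∧ a4) ∨ a3)
= (¬a4 ∨ a3 ∨ a2) ∧ (¬a4 ∨ a3)
= ¬a4 ∨ a3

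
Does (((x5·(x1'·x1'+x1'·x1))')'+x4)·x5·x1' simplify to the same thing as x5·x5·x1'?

E1: (((x5·(x1'·x1'+x1'·x1))')'+x4)·x5·x1'
    = (x5·(x1'·x1'+x1'·x1)+x4)·x5·x1'   [double negation]
    = (x5·x1'+x4)·x5·x1'   [distribution]
    = x5·x1'   [absorption]
E2: x5·x5·x1'
    = x5·x1'   [idempotence]
Both reduce to x5·x1', so they are equivalent.

Yes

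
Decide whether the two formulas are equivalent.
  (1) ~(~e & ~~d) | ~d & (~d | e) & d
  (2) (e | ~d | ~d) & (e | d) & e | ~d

E1: ~(~e & ~~d) | ~d & (~d | e) & d
    = e | ~d | ~d & (~d | e) & d   (De Morgan)
    = e | ~d | ~d & d   (absorption)
    = e | ~d   (complement / identity)
E2: (e | ~d | ~d) & (e | d) & e | ~d
    = (e | ~d | ~d) & e | ~d   (absorption)
    = (e | ~d) & e | ~d   (idempotence)
    = e | ~d   (absorption)
Both reduce to e | ~d, so they are equivalent.

Yes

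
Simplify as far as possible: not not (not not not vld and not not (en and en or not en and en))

not vld and en

not not (not not not vld and not not (en and en or not en and en))
= not not not vld and not not (en and en or not en and en)   (double negation)
= not vld and not not (en and en or not en and en)   (double negation)
= not vld and not not en   (distribution)
= not vld and en   (double negation)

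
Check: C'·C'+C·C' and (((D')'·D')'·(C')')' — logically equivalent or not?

Yes

E1: C'·C'+C·C'
    = C'   (distribution)
E2: (((D')'·D')'·(C')')'
    = (D')'·D'+C'   (De Morgan)
    = D·D'+C'   (double negation)
    = C'   (complement / identity)
Both reduce to C', so they are equivalent.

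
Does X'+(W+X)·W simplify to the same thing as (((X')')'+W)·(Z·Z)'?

No

E1: X'+(W+X)·W
    = X'+W   [absorption]
E2: (((X')')'+W)·(Z·Z)'
    = (X'+W)·(Z·Z)'   [double negation]
    = (X'+W)·Z'   [idempotence]
These differ: at W=0, X=0, Z=1, E1 = 1 but E2 = 0.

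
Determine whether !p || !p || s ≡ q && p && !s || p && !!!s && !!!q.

No

E1: !p || !p || s
    = !p || s
E2: q && p && !s || p && !!!s && !!!q
    = q && p && !s || p && !s && !!!q
    = q && p && !s || p && !s && !q
    = p && !s
These differ: at p=0, q=0, s=1, E1 = 1 but E2 = 0.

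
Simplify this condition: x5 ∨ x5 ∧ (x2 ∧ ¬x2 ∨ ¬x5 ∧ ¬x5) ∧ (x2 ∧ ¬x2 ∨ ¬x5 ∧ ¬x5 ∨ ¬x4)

x5

x5 ∨ x5 ∧ (x2 ∧ ¬x2 ∨ ¬x5 ∧ ¬x5) ∧ (x2 ∧ ¬x2 ∨ ¬x5 ∧ ¬x5 ∨ ¬x4)
= x5 ∨ x5 ∧ (x2 ∧ ¬x2 ∨ ¬x5 ∧ ¬x5)
= x5 ∨ x5 ∧ (x2 ∧ ¬x2 ∨ ¬x5)
= x5 ∨ x5 ∧ ¬x5
= x5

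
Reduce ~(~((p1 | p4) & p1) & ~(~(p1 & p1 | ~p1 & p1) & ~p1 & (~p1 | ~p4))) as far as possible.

~(~((p1 | p4) & p1) & ~(~(p1 & p1 | ~p1 & p1) & ~p1 & (~p1 | ~p4)))
= ~(~p1 & ~(~(p1 & p1 | ~p1 & p1) & ~p1 & (~p1 | ~p4)))
= ~(~p1 & ~(~p1 & ~p1 & (~p1 | ~p4)))
= p1 | ~p1 & ~p1 & (~p1 | ~p4)
= p1 | ~p1 & ~p1
= p1 | ~p1
= 1

1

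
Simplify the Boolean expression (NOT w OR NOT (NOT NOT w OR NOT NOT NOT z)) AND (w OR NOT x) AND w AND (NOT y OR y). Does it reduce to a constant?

(NOT w OR NOT (NOT NOT w OR NOT NOT NOT z)) AND (w OR NOT x) AND w AND (NOT y OR y)
= (NOT w OR NOT (NOT NOT w OR NOT NOT NOT z)) AND w AND (NOT y OR y)   (absorption)
= (NOT w OR NOT w AND NOT NOT z) AND w AND (NOT y OR y)   (De Morgan)
= (NOT w OR NOT w AND NOT NOT z) AND w   (complement / identity)
= (NOT w OR NOT w AND z) AND w   (double negation)
= NOT w AND w   (absorption)
= FALSE   (complement)

FALSE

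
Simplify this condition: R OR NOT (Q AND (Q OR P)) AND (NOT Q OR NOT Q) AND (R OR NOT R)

R OR NOT (Q AND (Q OR P)) AND (NOT Q OR NOT Q) AND (R OR NOT R)
= R OR NOT Q AND (NOT Q OR NOT Q) AND (R OR NOT R)   — absorption
= R OR NOT Q AND (NOT Q OR NOT Q)   — complement / identity
= R OR NOT Q AND NOT Q   — idempotence
= R OR NOT Q   — idempotence

R OR NOT Q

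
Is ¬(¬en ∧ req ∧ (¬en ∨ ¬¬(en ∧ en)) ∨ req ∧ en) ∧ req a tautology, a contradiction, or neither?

contradiction

¬(¬en ∧ req ∧ (¬en ∨ ¬¬(en ∧ en)) ∨ req ∧ en) ∧ req
= ¬(¬en ∧ req ∧ (¬en ∨ ¬¬en) ∨ req ∧ en) ∧ req   (idempotence)
= ¬(¬en ∧ req ∧ (¬en ∨ en) ∨ req ∧ en) ∧ req   (double negation)
= ¬(¬en ∧ req ∨ req ∧ en) ∧ req   (complement / identity)
= ¬req ∧ req   (distribution)
= False   (complement)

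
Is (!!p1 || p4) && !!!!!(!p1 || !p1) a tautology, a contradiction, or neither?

(!!p1 || p4) && !!!!!(!p1 || !p1)
= (!!p1 || p4) && !!!!!!p1   [idempotence]
= (!!p1 || p4) && !!!!p1   [double negation]
= (!!p1 || p4) && !!p1   [double negation]
= !!p1   [absorption]
= p1   [double negation]
This depends on p1, so it is not a constant.

neither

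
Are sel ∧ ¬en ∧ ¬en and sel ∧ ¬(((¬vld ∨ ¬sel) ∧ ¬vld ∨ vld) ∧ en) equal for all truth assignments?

Yes

E1: sel ∧ ¬en ∧ ¬en
    = sel ∧ ¬en   [idempotence]
E2: sel ∧ ¬(((¬vld ∨ ¬sel) ∧ ¬vld ∨ vld) ∧ en)
    = sel ∧ ¬((¬vld ∨ vld) ∧ en)   [absorption]
    = sel ∧ ¬en   [complement / identity]
Both reduce to sel ∧ ¬en, so they are equivalent.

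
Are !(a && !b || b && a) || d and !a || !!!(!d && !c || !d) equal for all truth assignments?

E1: !(a && !b || b && a) || d
    = !a || d
E2: !a || !!!(!d && !c || !d)
    = !a || !(!d && !c || !d)
    = !a || !!d
    = !a || d
Both reduce to !a || d, so they are equivalent.

Yes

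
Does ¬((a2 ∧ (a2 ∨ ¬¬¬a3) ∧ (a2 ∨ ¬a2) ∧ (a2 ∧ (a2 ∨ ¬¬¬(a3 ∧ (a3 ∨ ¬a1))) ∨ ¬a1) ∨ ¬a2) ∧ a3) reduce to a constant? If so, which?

no

¬((a2 ∧ (a2 ∨ ¬¬¬a3) ∧ (a2 ∨ ¬a2) ∧ (a2 ∧ (a2 ∨ ¬¬¬(a3 ∧ (a3 ∨ ¬a1))) ∨ ¬a1) ∨ ¬a2) ∧ a3)
= ¬((a2 ∧ (a2 ∨ ¬¬¬a3) ∧ (a2 ∧ (a2 ∨ ¬¬¬(a3 ∧ (a3 ∨ ¬a1))) ∨ ¬a1) ∨ ¬a2) ∧ a3)   [complement / identity]
= ¬((a2 ∧ (a2 ∨ ¬¬¬a3) ∧ (a2 ∧ (a2 ∨ ¬¬¬a3) ∨ ¬a1) ∨ ¬a2) ∧ a3)   [absorption]
= ¬((a2 ∧ (a2 ∨ ¬¬¬a3) ∨ ¬a2) ∧ a3)   [absorption]
= ¬((a2 ∧ (a2 ∨ ¬a3) ∨ ¬a2) ∧ a3)   [double negation]
= ¬((a2 ∨ ¬a2) ∧ a3)   [absorption]
= ¬a3   [complement / identity]
This depends on a3, so it is not a constant.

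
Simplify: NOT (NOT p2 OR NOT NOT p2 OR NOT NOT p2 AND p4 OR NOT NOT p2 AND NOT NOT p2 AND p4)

NOT (NOT p2 OR NOT NOT p2 OR NOT NOT p2 AND p4 OR NOT NOT p2 AND NOT NOT p2 AND p4)
= NOT (NOT p2 OR NOT NOT p2 OR NOT NOT p2 AND NOT NOT p2 AND p4)   (absorption)
= NOT (NOT p2 OR NOT NOT p2 OR NOT NOT p2 AND p4)   (idempotence)
= NOT (NOT p2 OR NOT NOT p2)   (absorption)
= p2 AND NOT p2   (De Morgan)
= FALSE   (complement)

FALSE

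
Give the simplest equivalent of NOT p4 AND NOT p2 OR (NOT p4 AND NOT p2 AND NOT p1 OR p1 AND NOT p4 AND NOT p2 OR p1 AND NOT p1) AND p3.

NOT p4 AND NOT p2 OR (NOT p4 AND NOT p2 AND NOT p1 OR p1 AND NOT p4 AND NOT p2 OR p1 AND NOT p1) AND p3
= NOT p4 AND NOT p2 OR (NOT p4 AND NOT p2 OR p1 AND NOT p1) AND p3
= NOT p4 AND NOT p2 OR NOT p4 AND NOT p2 AND p3
= NOT p4 AND NOT p2

NOT p4 AND NOT p2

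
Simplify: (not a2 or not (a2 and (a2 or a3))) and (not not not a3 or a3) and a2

(not a2 or not (a2 and (a2 or a3))) and (not not not a3 or a3) and a2
= (not a2 or not a2) and (not not not a3 or a3) and a2   (absorption)
= (not a2 or not a2) and (not a3 or a3) and a2   (double negation)
= not a2 and (not a3 or a3) and a2   (idempotence)
= not a2 and a2   (complement / identity)
= False   (complement)

False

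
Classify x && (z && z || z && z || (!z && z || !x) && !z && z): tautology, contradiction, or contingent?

x && (z && z || z && z || (!z && z || !x) && !z && z)
= x && (z && z || z && z || !z && z)
= x && (z && z || !z && z)
= x && (z || !z && z)
= x && z
This depends on x, z, so it is not a constant.

contingent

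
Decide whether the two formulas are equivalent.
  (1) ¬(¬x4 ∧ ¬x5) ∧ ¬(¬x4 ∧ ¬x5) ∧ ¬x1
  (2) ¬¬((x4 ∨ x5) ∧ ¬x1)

E1: ¬(¬x4 ∧ ¬x5) ∧ ¬(¬x4 ∧ ¬x5) ∧ ¬x1
    = ¬(¬x4 ∧ ¬x5) ∧ ¬x1
    = (x4 ∨ x5) ∧ ¬x1
E2: ¬¬((x4 ∨ x5) ∧ ¬x1)
    = (x4 ∨ x5) ∧ ¬x1
Both reduce to (x4 ∨ x5) ∧ ¬x1, so they are equivalent.

Yes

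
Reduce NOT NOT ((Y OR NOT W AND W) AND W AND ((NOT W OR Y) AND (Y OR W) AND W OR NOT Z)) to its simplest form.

Y AND W

NOT NOT ((Y OR NOT W AND W) AND W AND ((NOT W OR Y) AND (Y OR W) AND W OR NOT Z))
= NOT NOT ((Y OR NOT W AND W) AND W AND ((Y OR NOT W AND W) AND W OR NOT Z))   — distribution
= NOT NOT ((Y OR NOT W AND W) AND W)   — absorption
= NOT NOT (Y AND W)   — complement / identity
= Y AND W   — double negation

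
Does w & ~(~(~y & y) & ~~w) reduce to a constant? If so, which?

w & ~(~(~y & y) & ~~w)
= w & (~y & y | ~w)   [De Morgan]
= w & ~w   [complement / identity]
= 0   [complement]

yes, False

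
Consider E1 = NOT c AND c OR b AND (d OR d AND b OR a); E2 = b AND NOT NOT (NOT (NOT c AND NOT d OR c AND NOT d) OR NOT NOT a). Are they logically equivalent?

Yes

E1: NOT c AND c OR b AND (d OR d AND b OR a)
    = b AND (d OR d AND b OR a)
    = b AND (d OR a)
E2: b AND NOT NOT (NOT (NOT c AND NOT d OR c AND NOT d) OR NOT NOT a)
    = b AND NOT ((NOT c AND NOT d OR c AND NOT d) AND NOT a)
    = b AND NOT (NOT d AND NOT a)
    = b AND (d OR a)
Both reduce to b AND (d OR a), so they are equivalent.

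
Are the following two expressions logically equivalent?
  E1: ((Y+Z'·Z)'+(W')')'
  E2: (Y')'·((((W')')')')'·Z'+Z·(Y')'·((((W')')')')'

E1: ((Y+Z'·Z)'+(W')')'
    = (Y'+(W')')'   [complement / identity]
    = Y·W'   [De Morgan]
E2: (Y')'·((((W')')')')'·Z'+Z·(Y')'·((((W')')')')'
    = (Y')'·((((W')')')')'   [distribution]
    = (Y')'·((W')')'   [double negation]
    = (Y')'·W'   [double negation]
    = Y·W'   [double negation]
Both reduce to Y·W', so they are equivalent.

Yes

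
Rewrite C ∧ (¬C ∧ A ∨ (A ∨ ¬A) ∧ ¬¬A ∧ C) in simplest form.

C ∧ A

C ∧ (¬C ∧ A ∨ (A ∨ ¬A) ∧ ¬¬A ∧ C)
= C ∧ (¬C ∧ A ∨ ¬¬A ∧ C)   — complement / identity
= C ∧ (¬C ∧ A ∨ A ∧ C)   — double negation
= C ∧ A   — distribution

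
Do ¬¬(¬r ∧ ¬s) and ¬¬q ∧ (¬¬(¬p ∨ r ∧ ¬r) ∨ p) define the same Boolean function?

No

E1: ¬¬(¬r ∧ ¬s)
    = ¬r ∧ ¬s   (double negation)
E2: ¬¬q ∧ (¬¬(¬p ∨ r ∧ ¬r) ∨ p)
    = ¬¬q ∧ (¬¬¬p ∨ p)   (complement / identity)
    = q ∧ (¬¬¬p ∨ p)   (double negation)
    = q ∧ (¬p ∨ p)   (double negation)
    = q   (complement / identity)
These differ: at p=0, q=0, r=0, s=0, E1 = 1 but E2 = 0.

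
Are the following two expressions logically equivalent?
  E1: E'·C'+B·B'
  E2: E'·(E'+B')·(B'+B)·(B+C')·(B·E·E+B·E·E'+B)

No

E1: E'·C'+B·B'
    = E'·C'   [complement / identity]
E2: E'·(E'+B')·(B'+B)·(B+C')·(B·E·E+B·E·E'+B)
    = E'·(E'+B')·(B'+B)·(B+C')·(B·E+B)   [distribution]
    = E'·(E'+B')·(B+C')·(B·E+B)   [complement / identity]
    = E'·(E'+B')·(B+C')·B   [absorption]
    = E'·(B+C')·B   [absorption]
    = E'·B   [absorption]
These differ: at B=1, C=1, E=0, E1 = 0 but E2 = 1.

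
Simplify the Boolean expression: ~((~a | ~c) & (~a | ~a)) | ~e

~((~a | ~c) & (~a | ~a)) | ~e
= ~((~a | ~c) & ~a) | ~e
= ~~a | ~e
= a | ~e

a | ~e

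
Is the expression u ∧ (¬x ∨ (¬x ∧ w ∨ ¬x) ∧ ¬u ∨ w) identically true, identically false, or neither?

neither

u ∧ (¬x ∨ (¬x ∧ w ∨ ¬x) ∧ ¬u ∨ w)
= u ∧ (¬x ∨ ¬x ∧ ¬u ∨ w)
= u ∧ (¬x ∨ w)
This depends on u, w, x, so it is not a constant.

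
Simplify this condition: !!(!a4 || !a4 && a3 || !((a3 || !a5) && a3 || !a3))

!!(!a4 || !a4 && a3 || !((a3 || !a5) && a3 || !a3))
= !!(!a4 || !a4 && a3 || !(a3 || !a3))   (absorption)
= !!(!a4 || !(a3 || !a3))   (absorption)
= !(a4 && (a3 || !a3))   (De Morgan)
= !a4   (complement / identity)

!a4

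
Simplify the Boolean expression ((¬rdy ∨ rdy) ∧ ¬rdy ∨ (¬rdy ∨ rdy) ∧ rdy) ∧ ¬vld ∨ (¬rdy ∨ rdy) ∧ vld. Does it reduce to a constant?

((¬rdy ∨ rdy) ∧ ¬rdy ∨ (¬rdy ∨ rdy) ∧ rdy) ∧ ¬vld ∨ (¬rdy ∨ rdy) ∧ vld
= (¬rdy ∨ rdy) ∧ ¬vld ∨ (¬rdy ∨ rdy) ∧ vld
= ¬rdy ∨ rdy
= True

True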